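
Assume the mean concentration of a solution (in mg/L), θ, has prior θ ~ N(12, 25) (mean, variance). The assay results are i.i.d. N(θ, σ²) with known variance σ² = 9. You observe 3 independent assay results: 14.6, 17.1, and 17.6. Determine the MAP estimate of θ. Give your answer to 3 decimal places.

θ̂_MAP = 15.958

n = 3; x̄ = (14.6 + 17.1 + 17.6)/3 = 49.3/3 = 493/30 ≈ 16.4333.
For a Normal prior and Normal likelihood with known variance, the posterior is Normal; its mode equals its mean, the precision-weighted average.
Prior precision 1/σ₀² = 1/25 = 0.04; data precision n/σ² = 3/9 = 1/3.
θ̂ = (0.04·12 + (1/3)·(493/30)) / (0.04 + 1/3) = (2681/450)/(28/75) = 383/24 ≈ 15.958.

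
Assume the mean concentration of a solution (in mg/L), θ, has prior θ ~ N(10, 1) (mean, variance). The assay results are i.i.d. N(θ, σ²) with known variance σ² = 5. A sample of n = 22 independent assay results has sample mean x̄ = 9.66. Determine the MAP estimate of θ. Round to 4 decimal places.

n = 22, x̄ = 9.66.
For a Normal prior and Normal likelihood with known variance, the posterior is Normal; its mode equals its mean, the precision-weighted average.
Prior precision 1/σ₀² = 1/1 = 1; data precision n/σ² = 22/5 = 4.4.
θ̂ = (1·10 + 4.4·9.66) / (1 + 4.4) = 52.504/5.4 = 6563/675 ≈ 9.7230.

θ̂_MAP = 9.7230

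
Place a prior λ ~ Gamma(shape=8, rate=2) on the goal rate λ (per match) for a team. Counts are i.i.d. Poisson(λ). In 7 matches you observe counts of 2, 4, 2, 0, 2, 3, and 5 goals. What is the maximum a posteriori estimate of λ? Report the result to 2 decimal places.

λ̂_MAP = 2.78

Σxᵢ = 2+4+2+0+2+3+5 = 18, with n = 7.
Posterior ∝ λ^7e^(−2λ) · λ^18e^(−7λ) = λ^25e^(−9λ), i.e. Gamma(shape=26, rate=9).
The mode of a Gamma(a, b) with a ≥ 1 (shape–rate) is (a−1)/b = 25/9 ≈ 2.78.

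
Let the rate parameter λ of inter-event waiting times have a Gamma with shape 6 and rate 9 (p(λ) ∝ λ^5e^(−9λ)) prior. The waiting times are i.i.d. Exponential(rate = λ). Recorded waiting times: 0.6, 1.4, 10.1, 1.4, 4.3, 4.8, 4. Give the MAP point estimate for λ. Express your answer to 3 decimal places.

λ̂_MAP = 0.337

The Exponential(rate=λ) likelihood is ∝ λ^n e^(−λΣtᵢ). Here n = 7 and Σtᵢ = 0.6 + 1.4 + 10.1 + 1.4 + 4.3 + 4.8 + 4 = 26.6.
Posterior ∝ λ^5e^(−9λ) · λ^7e^(−26.6λ) = λ^12e^(−35.6λ), i.e. Gamma(13, 35.6).
Mode = (a−1)/b = 12/35.6 ≈ 0.337.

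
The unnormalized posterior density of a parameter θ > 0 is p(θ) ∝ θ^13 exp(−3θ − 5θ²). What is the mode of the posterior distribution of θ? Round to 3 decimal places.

θ̂_MAP = 1.000

ℓ'(θ) = 13/θ − 3 − 10θ. Setting this to zero and multiplying by θ: 10θ² + 3θ − 13 = 0.
θ = (−3 + √(3² + 4·10·13)) / (2·10) = (−3 + √529) / 20 = (−3 + 23)/20 = 1.
ℓ''(θ) = −13/θ² − 10 < 0, confirming a maximum.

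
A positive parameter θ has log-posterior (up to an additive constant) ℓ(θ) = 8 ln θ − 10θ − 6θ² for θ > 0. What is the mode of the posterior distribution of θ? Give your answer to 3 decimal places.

θ̂_MAP = 0.500

ℓ'(θ) = 8/θ − 10 − 12θ. Setting this to zero and multiplying by θ: 12θ² + 10θ − 8 = 0.
θ = (−10 + √(10² + 4·12·8)) / (2·12) = (−10 + √484) / 24 = (−10 + 22)/24 = 1/2.
ℓ''(θ) = −8/θ² − 12 < 0, confirming a maximum.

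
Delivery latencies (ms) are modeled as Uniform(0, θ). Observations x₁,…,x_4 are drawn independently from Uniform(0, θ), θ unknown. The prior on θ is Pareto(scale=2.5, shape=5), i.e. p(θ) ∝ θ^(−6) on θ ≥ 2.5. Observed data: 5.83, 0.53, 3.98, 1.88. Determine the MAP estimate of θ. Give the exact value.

θ̂_MAP = 5.83

The Uniform(0, θ) likelihood is θ^(−n) for θ ≥ max(xᵢ), zero otherwise. Here max(xᵢ) = 5.83.
Posterior ∝ θ^(−6) · θ^(−4) = θ^(−10) on θ ≥ max(2.5, 5.83) = 5.83.
This density is strictly decreasing in θ, so the posterior mode lies at the lower boundary of the support.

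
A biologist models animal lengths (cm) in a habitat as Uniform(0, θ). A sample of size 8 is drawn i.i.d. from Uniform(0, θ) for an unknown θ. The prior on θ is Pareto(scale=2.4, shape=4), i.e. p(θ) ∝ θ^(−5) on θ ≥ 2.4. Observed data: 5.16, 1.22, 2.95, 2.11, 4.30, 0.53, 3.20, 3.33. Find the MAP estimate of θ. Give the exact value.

θ̂_MAP = 5.16

The Uniform(0, θ) likelihood is θ^(−n) for θ ≥ max(xᵢ), zero otherwise. Here max(xᵢ) = 5.16.
Posterior ∝ θ^(−5) · θ^(−8) = θ^(−13) on θ ≥ max(2.4, 5.16) = 5.16.
This density is strictly decreasing in θ, so the posterior mode lies at the lower boundary of the support.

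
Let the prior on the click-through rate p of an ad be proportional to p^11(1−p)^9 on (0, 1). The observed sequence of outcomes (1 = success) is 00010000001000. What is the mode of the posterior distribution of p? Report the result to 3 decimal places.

The prior density ∝ p^11(1−p)^9 is the kernel of Beta(12, 10).
Data: 2 successes in 14 trials (from the sequence). The binomial likelihood contributes p^2(1−p)^12, so the posterior is Beta(12+2, 10+12) = Beta(14, 22).
For Beta(a, b) with a, b > 1 the mode is (a−1)/(a+b−2) = 13/34 ≈ 0.382.

p̂_MAP = 0.382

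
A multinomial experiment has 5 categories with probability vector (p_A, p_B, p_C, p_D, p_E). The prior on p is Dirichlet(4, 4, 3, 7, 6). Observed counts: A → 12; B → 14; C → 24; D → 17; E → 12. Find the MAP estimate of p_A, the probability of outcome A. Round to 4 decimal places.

The posterior is Dirichlet(αᵢ + nᵢ) = Dirichlet(16, 18, 27, 24, 18).
For a Dirichlet(a₁,…,a_K) with all aᵢ > 1, the mode has j-th component (aⱼ − 1)/(Σaᵢ − K).
Here Σaᵢ = 103 and K = 5, so p_A = (16 − 1)/(103 − 5) = 15/98 ≈ 0.1531.

MAP estimate of p_A = 0.1531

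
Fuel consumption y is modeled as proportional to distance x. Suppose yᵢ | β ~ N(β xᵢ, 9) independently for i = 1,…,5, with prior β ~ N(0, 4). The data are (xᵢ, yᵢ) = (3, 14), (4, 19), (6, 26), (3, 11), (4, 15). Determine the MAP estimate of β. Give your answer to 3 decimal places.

log p(β | y) = −Σ(yᵢ − βxᵢ)²/(2·9) − β²/(2·4) + const.
Setting the derivative to zero: Σxᵢ(yᵢ − βxᵢ)/9 − β/4 = 0, so β = Σxᵢyᵢ / (Σxᵢ² + σ²/τ²).
Σxᵢyᵢ = 3·14 + 4·19 + 6·26 + 3·11 + 4·15 = 367; Σxᵢ² = 86; σ²/τ² = 2.25.
β̂_MAP = 367 / (86 + 2.25) = 367/88.25 ≈ 4.159.

β̂_MAP = 4.159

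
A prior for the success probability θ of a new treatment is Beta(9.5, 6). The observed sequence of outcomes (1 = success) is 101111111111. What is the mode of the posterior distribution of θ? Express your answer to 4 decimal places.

θ̂_MAP = 0.7647

Prior: Beta(9.5, 6).
Data: 11 successes in 12 trials (from the sequence). The binomial likelihood contributes θ^11(1−θ)^1, so the posterior is Beta(9.5+11, 6+1) = Beta(20.5, 7).
For Beta(a, b) with a, b > 1 the mode is (a−1)/(a+b−2) = 19.5/25.5 ≈ 0.7647.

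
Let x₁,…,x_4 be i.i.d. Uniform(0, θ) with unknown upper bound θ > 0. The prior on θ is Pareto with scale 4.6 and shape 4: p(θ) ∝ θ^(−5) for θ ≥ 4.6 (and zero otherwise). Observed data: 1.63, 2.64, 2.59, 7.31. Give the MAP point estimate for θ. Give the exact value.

The Uniform(0, θ) likelihood is θ^(−n) for θ ≥ max(xᵢ), zero otherwise. Here max(xᵢ) = 7.31.
Posterior ∝ θ^(−5) · θ^(−4) = θ^(−9) on θ ≥ max(4.6, 7.31) = 7.31.
This density is strictly decreasing in θ, so the posterior mode lies at the lower boundary of the support.

θ̂_MAP = 7.31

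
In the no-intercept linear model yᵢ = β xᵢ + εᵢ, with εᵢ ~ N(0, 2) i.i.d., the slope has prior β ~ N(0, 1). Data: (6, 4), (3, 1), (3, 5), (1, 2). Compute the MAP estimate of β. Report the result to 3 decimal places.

log p(β | y) = −Σ(yᵢ − βxᵢ)²/(2·2) − β²/(2·1) + const.
Setting the derivative to zero: Σxᵢ(yᵢ − βxᵢ)/2 − β/1 = 0, so β = Σxᵢyᵢ / (Σxᵢ² + σ²/τ²).
Σxᵢyᵢ = 6·4 + 3·1 + 3·5 + 1·2 = 44; Σxᵢ² = 55; σ²/τ² = 2.
β̂_MAP = 44 / (55 + 2) = 44/57 ≈ 0.772.

β̂_MAP = 0.772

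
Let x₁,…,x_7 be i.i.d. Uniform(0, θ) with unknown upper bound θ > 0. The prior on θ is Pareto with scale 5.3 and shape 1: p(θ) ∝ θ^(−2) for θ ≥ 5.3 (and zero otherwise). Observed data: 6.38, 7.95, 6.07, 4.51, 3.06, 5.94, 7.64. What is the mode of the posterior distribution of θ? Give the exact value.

θ̂_MAP = 7.95

The Uniform(0, θ) likelihood is θ^(−n) for θ ≥ max(xᵢ), zero otherwise. Here max(xᵢ) = 7.95.
Posterior ∝ θ^(−2) · θ^(−7) = θ^(−9) on θ ≥ max(5.3, 7.95) = 7.95.
This density is strictly decreasing in θ, so the posterior mode lies at the lower boundary of the support.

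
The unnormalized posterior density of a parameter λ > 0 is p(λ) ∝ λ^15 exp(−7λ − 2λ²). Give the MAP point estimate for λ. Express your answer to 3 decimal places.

ℓ'(λ) = 15/λ − 7 − 4λ. Setting this to zero and multiplying by λ: 4λ² + 7λ − 15 = 0.
λ = (−7 + √(7² + 4·4·15)) / (2·4) = (−7 + √289) / 8 = (−7 + 17)/8 = 5/4.
ℓ''(λ) = −15/λ² − 4 < 0, confirming a maximum.

λ̂_MAP = 1.250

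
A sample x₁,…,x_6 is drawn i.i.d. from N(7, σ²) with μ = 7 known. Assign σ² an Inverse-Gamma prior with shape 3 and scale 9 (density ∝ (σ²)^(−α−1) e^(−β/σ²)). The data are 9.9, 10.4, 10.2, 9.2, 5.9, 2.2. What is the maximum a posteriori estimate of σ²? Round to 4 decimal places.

Sum of squared deviations about the known mean: SS = (9.9−7)² + (10.4−7)² + (10.2−7)² + (9.2−7)² + (5.9−7)² + (2.2−7)² = 59.3.
The Normal likelihood contributes (σ²)^(−n/2) exp(−SS/(2σ²)), so the posterior is Inverse-Gamma(α + n/2, β + SS/2) = Inverse-Gamma(6, 38.65).
The mode of Inverse-Gamma(a, b) is b/(a+1) = 38.65/7 ≈ 5.5214.

σ̂²_MAP = 5.5214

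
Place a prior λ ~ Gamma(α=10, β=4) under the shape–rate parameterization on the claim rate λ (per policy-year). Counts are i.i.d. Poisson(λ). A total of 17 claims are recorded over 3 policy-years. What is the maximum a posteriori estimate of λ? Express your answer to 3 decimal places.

Σxᵢ = 17, n = 3.
Posterior ∝ λ^9e^(−4λ) · λ^17e^(−3λ) = λ^26e^(−7λ), i.e. Gamma(shape=27, rate=7).
The mode of a Gamma(a, b) with a ≥ 1 (shape–rate) is (a−1)/b = 26/7 ≈ 3.714.

λ̂_MAP = 3.714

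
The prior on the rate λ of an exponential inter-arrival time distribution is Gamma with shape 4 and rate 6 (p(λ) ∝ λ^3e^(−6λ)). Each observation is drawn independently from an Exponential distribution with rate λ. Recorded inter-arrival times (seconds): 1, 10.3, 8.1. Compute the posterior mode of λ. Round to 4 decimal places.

The Exponential(rate=λ) likelihood is ∝ λ^n e^(−λΣtᵢ). Here n = 3 and Σtᵢ = 1 + 10.3 + 8.1 = 19.4.
Posterior ∝ λ^3e^(−6λ) · λ^3e^(−19.4λ) = λ^6e^(−25.4λ), i.e. Gamma(7, 25.4).
Mode = (a−1)/b = 6/25.4 ≈ 0.2362.

λ̂_MAP = 0.2362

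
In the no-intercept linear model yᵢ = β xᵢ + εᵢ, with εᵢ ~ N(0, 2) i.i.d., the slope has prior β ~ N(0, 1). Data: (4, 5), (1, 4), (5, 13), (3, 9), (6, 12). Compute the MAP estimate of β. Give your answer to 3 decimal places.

β̂_MAP = 2.112

log p(β | y) = −Σ(yᵢ − βxᵢ)²/(2·2) − β²/(2·1) + const.
Setting the derivative to zero: Σxᵢ(yᵢ − βxᵢ)/2 − β/1 = 0, so β = Σxᵢyᵢ / (Σxᵢ² + σ²/τ²).
Σxᵢyᵢ = 4·5 + 1·4 + 5·13 + 3·9 + 6·12 = 188; Σxᵢ² = 87; σ²/τ² = 2.
β̂_MAP = 188 / (87 + 2) = 188/89 ≈ 2.112.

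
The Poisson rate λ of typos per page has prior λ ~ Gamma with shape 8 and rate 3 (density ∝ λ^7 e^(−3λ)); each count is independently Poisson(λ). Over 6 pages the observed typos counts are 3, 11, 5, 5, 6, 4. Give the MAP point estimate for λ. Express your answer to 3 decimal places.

Σxᵢ = 3+11+5+5+6+4 = 34, with n = 6.
Posterior ∝ λ^7e^(−3λ) · λ^34e^(−6λ) = λ^41e^(−9λ), i.e. Gamma(shape=42, rate=9).
The mode of a Gamma(a, b) with a ≥ 1 (shape–rate) is (a−1)/b = 41/9 ≈ 4.556.

λ̂_MAP = 4.556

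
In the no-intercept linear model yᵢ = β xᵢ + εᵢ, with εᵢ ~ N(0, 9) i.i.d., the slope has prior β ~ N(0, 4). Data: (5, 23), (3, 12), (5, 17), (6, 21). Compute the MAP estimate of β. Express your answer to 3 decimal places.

log p(β | y) = −Σ(yᵢ − βxᵢ)²/(2·9) − β²/(2·4) + const.
Setting the derivative to zero: Σxᵢ(yᵢ − βxᵢ)/9 − β/4 = 0, so β = Σxᵢyᵢ / (Σxᵢ² + σ²/τ²).
Σxᵢyᵢ = 5·23 + 3·12 + 5·17 + 6·21 = 362; Σxᵢ² = 95; σ²/τ² = 2.25.
β̂_MAP = 362 / (95 + 2.25) = 362/97.25 ≈ 3.722.

β̂_MAP = 3.722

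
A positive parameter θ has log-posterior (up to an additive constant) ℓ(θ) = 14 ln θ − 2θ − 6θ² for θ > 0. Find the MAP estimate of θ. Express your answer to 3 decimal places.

ℓ'(θ) = 14/θ − 2 − 12θ. Setting this to zero and multiplying by θ: 12θ² + 2θ − 14 = 0.
θ = (−2 + √(2² + 4·12·14)) / (2·12) = (−2 + √676) / 24 = (−2 + 26)/24 = 1.
ℓ''(θ) = −14/θ² − 12 < 0, confirming a maximum.

θ̂_MAP = 1.000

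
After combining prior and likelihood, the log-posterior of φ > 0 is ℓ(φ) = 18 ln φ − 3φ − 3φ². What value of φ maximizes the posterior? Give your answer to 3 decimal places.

ℓ'(φ) = 18/φ − 3 − 6φ. Setting this to zero and multiplying by φ: 6φ² + 3φ − 18 = 0.
φ = (−3 + √(3² + 4·6·18)) / (2·6) = (−3 + √441) / 12 = (−3 + 21)/12 = 3/2.
ℓ''(φ) = −18/φ² − 6 < 0, confirming a maximum.

φ̂_MAP = 1.500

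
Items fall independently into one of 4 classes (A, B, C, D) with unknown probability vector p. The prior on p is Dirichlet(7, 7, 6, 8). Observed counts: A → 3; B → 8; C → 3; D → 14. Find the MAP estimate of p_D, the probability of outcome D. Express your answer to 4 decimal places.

The posterior is Dirichlet(αᵢ + nᵢ) = Dirichlet(10, 15, 9, 22).
For a Dirichlet(a₁,…,a_K) with all aᵢ > 1, the mode has j-th component (aⱼ − 1)/(Σaᵢ − K).
Here Σaᵢ = 56 and K = 4, so p_D = (22 − 1)/(56 − 4) = 21/52 ≈ 0.4038.

MAP estimate of p_D = 0.4038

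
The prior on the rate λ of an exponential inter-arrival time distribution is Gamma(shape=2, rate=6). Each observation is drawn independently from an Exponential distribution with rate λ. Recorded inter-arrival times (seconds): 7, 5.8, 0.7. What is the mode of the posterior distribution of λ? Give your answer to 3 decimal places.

λ̂_MAP = 0.205

The Exponential(rate=λ) likelihood is ∝ λ^n e^(−λΣtᵢ). Here n = 3 and Σtᵢ = 7 + 5.8 + 0.7 = 13.5.
Posterior ∝ λe^(−6λ) · λ^3e^(−13.5λ) = λ^4e^(−19.5λ), i.e. Gamma(5, 19.5).
Mode = (a−1)/b = 4/19.5 ≈ 0.205.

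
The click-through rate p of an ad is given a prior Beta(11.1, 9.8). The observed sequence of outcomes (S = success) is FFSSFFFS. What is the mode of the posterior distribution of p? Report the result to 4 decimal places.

Prior: Beta(11.1, 9.8).
Data: 3 successes in 8 trials (from the sequence). The binomial likelihood contributes p^3(1−p)^5, so the posterior is Beta(11.1+3, 9.8+5) = Beta(14.1, 14.8).
For Beta(a, b) with a, b > 1 the mode is (a−1)/(a+b−2) = 13.1/26.9 ≈ 0.4870.

p̂_MAP = 0.4870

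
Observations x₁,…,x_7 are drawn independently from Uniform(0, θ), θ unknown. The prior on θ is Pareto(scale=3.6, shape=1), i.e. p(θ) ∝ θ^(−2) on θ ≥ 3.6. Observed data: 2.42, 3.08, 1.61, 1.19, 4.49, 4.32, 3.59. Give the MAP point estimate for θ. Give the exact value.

The Uniform(0, θ) likelihood is θ^(−n) for θ ≥ max(xᵢ), zero otherwise. Here max(xᵢ) = 4.49.
Posterior ∝ θ^(−2) · θ^(−7) = θ^(−9) on θ ≥ max(3.6, 4.49) = 4.49.
This density is strictly decreasing in θ, so the posterior mode lies at the lower boundary of the support.

θ̂_MAP = 4.49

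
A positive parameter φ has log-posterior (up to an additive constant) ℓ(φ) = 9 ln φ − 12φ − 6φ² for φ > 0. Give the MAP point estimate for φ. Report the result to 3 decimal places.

φ̂_MAP = 0.500

ℓ'(φ) = 9/φ − 12 − 12φ. Setting this to zero and multiplying by φ: 12φ² + 12φ − 9 = 0.
φ = (−12 + √(12² + 4·12·9)) / (2·12) = (−12 + √576) / 24 = (−12 + 24)/24 = 1/2.
ℓ''(φ) = −9/φ² − 12 < 0, confirming a maximum.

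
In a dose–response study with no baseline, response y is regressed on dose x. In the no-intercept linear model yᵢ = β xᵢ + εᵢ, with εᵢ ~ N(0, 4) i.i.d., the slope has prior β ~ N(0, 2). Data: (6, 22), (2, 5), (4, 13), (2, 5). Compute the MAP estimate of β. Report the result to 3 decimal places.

β̂_MAP = 3.290

log p(β | y) = −Σ(yᵢ − βxᵢ)²/(2·4) − β²/(2·2) + const.
Setting the derivative to zero: Σxᵢ(yᵢ − βxᵢ)/4 − β/2 = 0, so β = Σxᵢyᵢ / (Σxᵢ² + σ²/τ²).
Σxᵢyᵢ = 6·22 + 2·5 + 4·13 + 2·5 = 204; Σxᵢ² = 60; σ²/τ² = 2.
β̂_MAP = 204 / (60 + 2) = 204/62 ≈ 3.290.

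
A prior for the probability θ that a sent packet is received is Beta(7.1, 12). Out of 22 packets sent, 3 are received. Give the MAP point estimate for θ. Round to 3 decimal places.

θ̂_MAP = 0.233

Prior: Beta(7.1, 12).
Data: 3 successes in 22 trials. The binomial likelihood contributes θ^3(1−θ)^19, so the posterior is Beta(7.1+3, 12+19) = Beta(10.1, 31).
For Beta(a, b) with a, b > 1 the mode is (a−1)/(a+b−2) = 9.1/39.1 ≈ 0.233.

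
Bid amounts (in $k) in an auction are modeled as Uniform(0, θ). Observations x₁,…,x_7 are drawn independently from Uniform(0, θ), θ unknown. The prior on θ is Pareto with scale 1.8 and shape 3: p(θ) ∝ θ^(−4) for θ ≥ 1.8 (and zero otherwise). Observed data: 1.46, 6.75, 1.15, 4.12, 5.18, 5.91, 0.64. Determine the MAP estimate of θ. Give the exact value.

The Uniform(0, θ) likelihood is θ^(−n) for θ ≥ max(xᵢ), zero otherwise. Here max(xᵢ) = 6.75.
Posterior ∝ θ^(−4) · θ^(−7) = θ^(−11) on θ ≥ max(1.8, 6.75) = 6.75.
This density is strictly decreasing in θ, so the posterior mode lies at the lower boundary of the support.

θ̂_MAP = 6.75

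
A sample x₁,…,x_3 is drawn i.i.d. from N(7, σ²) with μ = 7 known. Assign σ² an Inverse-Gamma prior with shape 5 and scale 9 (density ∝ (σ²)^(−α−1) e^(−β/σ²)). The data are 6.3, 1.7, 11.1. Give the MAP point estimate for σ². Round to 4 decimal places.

σ̂²_MAP = 4.2260

Sum of squared deviations about the known mean: SS = (6.3−7)² + (1.7−7)² + (11.1−7)² = 45.39.
The Normal likelihood contributes (σ²)^(−n/2) exp(−SS/(2σ²)), so the posterior is Inverse-Gamma(α + n/2, β + SS/2) = Inverse-Gamma(6.5, 31.695).
The mode of Inverse-Gamma(a, b) is b/(a+1) = 31.695/7.5 ≈ 4.2260.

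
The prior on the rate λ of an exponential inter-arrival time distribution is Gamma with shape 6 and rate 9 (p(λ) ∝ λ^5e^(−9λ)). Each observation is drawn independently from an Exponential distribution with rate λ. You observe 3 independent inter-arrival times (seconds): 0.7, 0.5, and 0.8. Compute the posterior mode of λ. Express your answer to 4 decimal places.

The Exponential(rate=λ) likelihood is ∝ λ^n e^(−λΣtᵢ). Here n = 3 and Σtᵢ = 0.7 + 0.5 + 0.8 = 2.
Posterior ∝ λ^5e^(−9λ) · λ^3e^(−2λ) = λ^8e^(−11λ), i.e. Gamma(9, 11).
Mode = (a−1)/b = 8/11 ≈ 0.7273.

λ̂_MAP = 0.7273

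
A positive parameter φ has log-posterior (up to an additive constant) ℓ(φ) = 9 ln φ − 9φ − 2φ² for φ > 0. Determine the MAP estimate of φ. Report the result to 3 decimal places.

ℓ'(φ) = 9/φ − 9 − 4φ. Setting this to zero and multiplying by φ: 4φ² + 9φ − 9 = 0.
φ = (−9 + √(9² + 4·4·9)) / (2·4) = (−9 + √225) / 8 = (−9 + 15)/8 = 3/4.
ℓ''(φ) = −9/φ² − 4 < 0, confirming a maximum.

φ̂_MAP = 0.750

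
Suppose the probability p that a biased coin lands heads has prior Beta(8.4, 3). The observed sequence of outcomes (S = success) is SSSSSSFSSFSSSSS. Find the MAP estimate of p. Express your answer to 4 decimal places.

Prior: Beta(8.4, 3).
Data: 13 successes in 15 trials (from the sequence). The binomial likelihood contributes p^13(1−p)^2, so the posterior is Beta(8.4+13, 3+2) = Beta(21.4, 5).
For Beta(a, b) with a, b > 1 the mode is (a−1)/(a+b−2) = 20.4/24.4 ≈ 0.8361.

p̂_MAP = 0.8361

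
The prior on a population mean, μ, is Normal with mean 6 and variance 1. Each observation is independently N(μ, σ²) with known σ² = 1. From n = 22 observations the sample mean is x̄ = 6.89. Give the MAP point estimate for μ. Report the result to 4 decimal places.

n = 22, x̄ = 6.89.
For a Normal prior and Normal likelihood with known variance, the posterior is Normal; its mode equals its mean, the precision-weighted average.
Prior precision 1/σ₀² = 1/1 = 1; data precision n/σ² = 22/1 = 22.
μ̂ = (1·6 + 22·6.89) / (1 + 22) = 157.58/23 = 7879/1150 ≈ 6.8513.

μ̂_MAP = 6.8513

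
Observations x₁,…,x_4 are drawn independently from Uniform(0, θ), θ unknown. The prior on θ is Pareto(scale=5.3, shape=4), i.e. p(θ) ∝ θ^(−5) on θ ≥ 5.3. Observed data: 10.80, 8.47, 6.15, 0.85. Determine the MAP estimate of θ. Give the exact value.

The Uniform(0, θ) likelihood is θ^(−n) for θ ≥ max(xᵢ), zero otherwise. Here max(xᵢ) = 10.80.
Posterior ∝ θ^(−5) · θ^(−4) = θ^(−9) on θ ≥ max(5.3, 10.80) = 10.80.
This density is strictly decreasing in θ, so the posterior mode lies at the lower boundary of the support.

θ̂_MAP = 10.80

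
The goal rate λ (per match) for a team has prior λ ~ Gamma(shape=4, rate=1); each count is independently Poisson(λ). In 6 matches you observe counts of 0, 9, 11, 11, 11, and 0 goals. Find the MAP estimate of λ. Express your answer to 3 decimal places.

Σxᵢ = 0+9+11+11+11+0 = 42, with n = 6.
Posterior ∝ λ^3e^(−1λ) · λ^42e^(−6λ) = λ^45e^(−7λ), i.e. Gamma(shape=46, rate=7).
The mode of a Gamma(a, b) with a ≥ 1 (shape–rate) is (a−1)/b = 45/7 ≈ 6.429.

λ̂_MAP = 6.429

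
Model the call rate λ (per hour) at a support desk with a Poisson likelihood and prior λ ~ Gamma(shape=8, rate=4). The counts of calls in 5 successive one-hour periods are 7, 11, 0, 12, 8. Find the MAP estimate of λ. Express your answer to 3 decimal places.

Σxᵢ = 7+11+0+12+8 = 38, with n = 5.
Posterior ∝ λ^7e^(−4λ) · λ^38e^(−5λ) = λ^45e^(−9λ), i.e. Gamma(shape=46, rate=9).
The mode of a Gamma(a, b) with a ≥ 1 (shape–rate) is (a−1)/b = 45/9 ≈ 5.000.

λ̂_MAP = 5.000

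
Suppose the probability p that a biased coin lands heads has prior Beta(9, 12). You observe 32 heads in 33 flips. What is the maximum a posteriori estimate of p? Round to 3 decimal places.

Prior: Beta(9, 12).
Data: 32 successes in 33 trials. The binomial likelihood contributes p^32(1−p)^1, so the posterior is Beta(9+32, 12+1) = Beta(41, 13).
For Beta(a, b) with a, b > 1 the mode is (a−1)/(a+b−2) = 40/52 ≈ 0.769.

p̂_MAP = 0.769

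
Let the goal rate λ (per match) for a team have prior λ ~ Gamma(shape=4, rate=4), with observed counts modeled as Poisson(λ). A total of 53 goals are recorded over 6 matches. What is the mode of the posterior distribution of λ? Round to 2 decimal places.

λ̂_MAP = 5.60

Σxᵢ = 53, n = 6.
Posterior ∝ λ^3e^(−4λ) · λ^53e^(−6λ) = λ^56e^(−10λ), i.e. Gamma(shape=57, rate=10).
The mode of a Gamma(a, b) with a ≥ 1 (shape–rate) is (a−1)/b = 56/10 ≈ 5.60.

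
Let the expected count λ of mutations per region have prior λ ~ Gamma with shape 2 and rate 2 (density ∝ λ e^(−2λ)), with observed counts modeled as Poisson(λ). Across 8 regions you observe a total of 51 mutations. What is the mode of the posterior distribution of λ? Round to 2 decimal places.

Σxᵢ = 51, n = 8.
Posterior ∝ λe^(−2λ) · λ^51e^(−8λ) = λ^52e^(−10λ), i.e. Gamma(shape=53, rate=10).
The mode of a Gamma(a, b) with a ≥ 1 (shape–rate) is (a−1)/b = 52/10 ≈ 5.20.

λ̂_MAP = 5.20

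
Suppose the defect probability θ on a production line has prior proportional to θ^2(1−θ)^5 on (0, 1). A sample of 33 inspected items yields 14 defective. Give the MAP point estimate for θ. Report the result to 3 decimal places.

θ̂_MAP = 0.400

The prior density ∝ θ^2(1−θ)^5 is the kernel of Beta(3, 6).
Data: 14 successes in 33 trials. The binomial likelihood contributes θ^14(1−θ)^19, so the posterior is Beta(3+14, 6+19) = Beta(17, 25).
For Beta(a, b) with a, b > 1 the mode is (a−1)/(a+b−2) = 16/40 ≈ 0.400.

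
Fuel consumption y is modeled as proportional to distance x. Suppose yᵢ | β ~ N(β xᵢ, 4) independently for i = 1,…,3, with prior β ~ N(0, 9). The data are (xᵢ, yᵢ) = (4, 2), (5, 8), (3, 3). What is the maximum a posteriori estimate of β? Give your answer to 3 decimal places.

log p(β | y) = −Σ(yᵢ − βxᵢ)²/(2·4) − β²/(2·9) + const.
Setting the derivative to zero: Σxᵢ(yᵢ − βxᵢ)/4 − β/9 = 0, so β = Σxᵢyᵢ / (Σxᵢ² + σ²/τ²).
Σxᵢyᵢ = 4·2 + 5·8 + 3·3 = 57; Σxᵢ² = 50; σ²/τ² = 4/9.
β̂_MAP = 57 / (50 + 4/9) = 57/(454/9) = 513/454 ≈ 1.130.

β̂_MAP = 1.130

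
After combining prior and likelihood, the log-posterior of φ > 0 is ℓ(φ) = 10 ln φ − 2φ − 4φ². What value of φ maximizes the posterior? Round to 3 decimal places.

ℓ'(φ) = 10/φ − 2 − 8φ. Setting this to zero and multiplying by φ: 8φ² + 2φ − 10 = 0.
φ = (−2 + √(2² + 4·8·10)) / (2·8) = (−2 + √324) / 16 = (−2 + 18)/16 = 1.
ℓ''(φ) = −10/φ² − 8 < 0, confirming a maximum.

φ̂_MAP = 1.000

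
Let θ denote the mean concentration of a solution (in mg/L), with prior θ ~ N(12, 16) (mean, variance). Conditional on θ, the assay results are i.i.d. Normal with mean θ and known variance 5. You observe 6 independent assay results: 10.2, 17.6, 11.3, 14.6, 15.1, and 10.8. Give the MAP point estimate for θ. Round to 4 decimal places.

θ̂_MAP = 13.2040

n = 6; x̄ = (10.2 + 17.6 + 11.3 + 14.6 + 15.1 + 10.8)/6 = 79.6/6 = 199/15 ≈ 13.2667.
For a Normal prior and Normal likelihood with known variance, the posterior is Normal; its mode equals its mean, the precision-weighted average.
Prior precision 1/σ₀² = 1/16 = 0.0625; data precision n/σ² = 6/5 = 1.2.
θ̂ = (0.0625·12 + 1.2·(199/15)) / (0.0625 + 1.2) = 16.67/1.2625 = 6668/505 ≈ 13.2040.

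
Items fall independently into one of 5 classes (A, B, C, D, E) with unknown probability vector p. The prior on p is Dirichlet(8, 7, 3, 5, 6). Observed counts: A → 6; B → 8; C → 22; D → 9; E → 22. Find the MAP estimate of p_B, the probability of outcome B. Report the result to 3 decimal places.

The posterior is Dirichlet(αᵢ + nᵢ) = Dirichlet(14, 15, 25, 14, 28).
For a Dirichlet(a₁,…,a_K) with all aᵢ > 1, the mode has j-th component (aⱼ − 1)/(Σaᵢ − K).
Here Σaᵢ = 96 and K = 5, so p_B = (15 − 1)/(96 − 5) = 14/91 ≈ 0.154.

MAP estimate of p_B = 0.154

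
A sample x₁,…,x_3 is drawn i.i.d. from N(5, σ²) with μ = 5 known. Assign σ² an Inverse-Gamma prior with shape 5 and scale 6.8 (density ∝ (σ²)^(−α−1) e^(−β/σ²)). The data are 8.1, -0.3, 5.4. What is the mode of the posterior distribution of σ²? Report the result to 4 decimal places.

Sum of squared deviations about the known mean: SS = (8.1−5)² + (-0.3−5)² + (5.4−5)² = 37.86.
The Normal likelihood contributes (σ²)^(−n/2) exp(−SS/(2σ²)), so the posterior is Inverse-Gamma(α + n/2, β + SS/2) = Inverse-Gamma(6.5, 25.73).
The mode of Inverse-Gamma(a, b) is b/(a+1) = 25.73/7.5 ≈ 3.4307.

σ̂²_MAP = 3.4307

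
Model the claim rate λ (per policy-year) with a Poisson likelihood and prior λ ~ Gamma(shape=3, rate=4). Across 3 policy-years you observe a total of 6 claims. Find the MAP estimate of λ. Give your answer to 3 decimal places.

λ̂_MAP = 1.143

Σxᵢ = 6, n = 3.
Posterior ∝ λ^2e^(−4λ) · λ^6e^(−3λ) = λ^8e^(−7λ), i.e. Gamma(shape=9, rate=7).
The mode of a Gamma(a, b) with a ≥ 1 (shape–rate) is (a−1)/b = 8/7 ≈ 1.143.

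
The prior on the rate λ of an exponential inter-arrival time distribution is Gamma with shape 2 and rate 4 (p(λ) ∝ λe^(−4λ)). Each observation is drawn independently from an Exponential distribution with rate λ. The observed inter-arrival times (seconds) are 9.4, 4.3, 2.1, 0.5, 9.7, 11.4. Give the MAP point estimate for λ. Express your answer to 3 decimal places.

The Exponential(rate=λ) likelihood is ∝ λ^n e^(−λΣtᵢ). Here n = 6 and Σtᵢ = 9.4 + 4.3 + 2.1 + 0.5 + 9.7 + 11.4 = 37.4.
Posterior ∝ λe^(−4λ) · λ^6e^(−37.4λ) = λ^7e^(−41.4λ), i.e. Gamma(8, 41.4).
Mode = (a−1)/b = 7/41.4 ≈ 0.169.

λ̂_MAP = 0.169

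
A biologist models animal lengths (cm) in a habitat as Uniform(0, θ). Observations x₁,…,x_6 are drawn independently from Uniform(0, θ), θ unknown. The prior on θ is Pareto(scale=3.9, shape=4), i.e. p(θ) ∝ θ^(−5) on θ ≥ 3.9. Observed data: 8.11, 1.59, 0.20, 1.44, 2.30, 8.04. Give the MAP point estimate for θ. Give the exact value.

θ̂_MAP = 8.11

The Uniform(0, θ) likelihood is θ^(−n) for θ ≥ max(xᵢ), zero otherwise. Here max(xᵢ) = 8.11.
Posterior ∝ θ^(−5) · θ^(−6) = θ^(−11) on θ ≥ max(3.9, 8.11) = 8.11.
This density is strictly decreasing in θ, so the posterior mode lies at the lower boundary of the support.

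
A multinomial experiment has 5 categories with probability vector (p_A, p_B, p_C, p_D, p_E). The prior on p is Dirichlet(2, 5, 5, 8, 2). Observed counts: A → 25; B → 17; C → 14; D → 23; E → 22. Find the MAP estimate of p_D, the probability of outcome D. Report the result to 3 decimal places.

MAP estimate of p_D = 0.254

The posterior is Dirichlet(αᵢ + nᵢ) = Dirichlet(27, 22, 19, 31, 24).
For a Dirichlet(a₁,…,a_K) with all aᵢ > 1, the mode has j-th component (aⱼ − 1)/(Σaᵢ − K).
Here Σaᵢ = 123 and K = 5, so p_D = (31 − 1)/(123 − 5) = 30/118 ≈ 0.254.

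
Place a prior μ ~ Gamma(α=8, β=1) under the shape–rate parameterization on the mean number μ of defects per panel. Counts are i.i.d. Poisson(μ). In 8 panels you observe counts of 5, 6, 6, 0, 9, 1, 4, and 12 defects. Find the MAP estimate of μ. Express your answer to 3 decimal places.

Σxᵢ = 5+6+6+0+9+1+4+12 = 43, with n = 8.
Posterior ∝ μ^7e^(−1μ) · μ^43e^(−8μ) = μ^50e^(−9μ), i.e. Gamma(shape=51, rate=9).
The mode of a Gamma(a, b) with a ≥ 1 (shape–rate) is (a−1)/b = 50/9 ≈ 5.556.

μ̂_MAP = 5.556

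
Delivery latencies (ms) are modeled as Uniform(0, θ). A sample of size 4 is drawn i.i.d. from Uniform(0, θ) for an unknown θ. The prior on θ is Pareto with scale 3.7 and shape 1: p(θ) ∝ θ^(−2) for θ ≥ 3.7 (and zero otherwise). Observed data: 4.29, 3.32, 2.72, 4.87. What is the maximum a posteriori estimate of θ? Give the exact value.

The Uniform(0, θ) likelihood is θ^(−n) for θ ≥ max(xᵢ), zero otherwise. Here max(xᵢ) = 4.87.
Posterior ∝ θ^(−2) · θ^(−4) = θ^(−6) on θ ≥ max(3.7, 4.87) = 4.87.
This density is strictly decreasing in θ, so the posterior mode lies at the lower boundary of the support.

θ̂_MAP = 4.87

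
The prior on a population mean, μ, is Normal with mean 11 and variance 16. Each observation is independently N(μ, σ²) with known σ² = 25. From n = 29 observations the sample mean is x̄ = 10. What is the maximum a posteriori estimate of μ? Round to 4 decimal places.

n = 29, x̄ = 10.
For a Normal prior and Normal likelihood with known variance, the posterior is Normal; its mode equals its mean, the precision-weighted average.
Prior precision 1/σ₀² = 1/16 = 0.0625; data precision n/σ² = 29/25 = 1.16.
μ̂ = (0.0625·11 + 1.16·10) / (0.0625 + 1.16) = 12.2875/1.2225 = 4915/489 ≈ 10.0511.

μ̂_MAP = 10.0511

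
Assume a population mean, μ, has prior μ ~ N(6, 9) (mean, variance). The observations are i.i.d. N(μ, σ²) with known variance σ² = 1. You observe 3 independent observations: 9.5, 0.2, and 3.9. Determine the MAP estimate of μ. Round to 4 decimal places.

μ̂_MAP = 4.5857

n = 3; x̄ = (9.5 + 0.2 + 3.9)/3 = 13.6/3 = 68/15 ≈ 4.5333.
For a Normal prior and Normal likelihood with known variance, the posterior is Normal; its mode equals its mean, the precision-weighted average.
Prior precision 1/σ₀² = 1/9; data precision n/σ² = 3/1 = 3.
μ̂ = ((1/9)·6 + 3·(68/15)) / (1/9 + 3) = (214/15)/(28/9) = 321/70 ≈ 4.5857.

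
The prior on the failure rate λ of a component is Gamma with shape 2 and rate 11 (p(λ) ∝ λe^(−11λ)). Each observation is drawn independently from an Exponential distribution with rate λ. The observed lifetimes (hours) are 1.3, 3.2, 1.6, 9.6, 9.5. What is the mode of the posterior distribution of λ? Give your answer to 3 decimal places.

λ̂_MAP = 0.166

The Exponential(rate=λ) likelihood is ∝ λ^n e^(−λΣtᵢ). Here n = 5 and Σtᵢ = 1.3 + 3.2 + 1.6 + 9.6 + 9.5 = 25.2.
Posterior ∝ λe^(−11λ) · λ^5e^(−25.2λ) = λ^6e^(−36.2λ), i.e. Gamma(7, 36.2).
Mode = (a−1)/b = 6/36.2 ≈ 0.166.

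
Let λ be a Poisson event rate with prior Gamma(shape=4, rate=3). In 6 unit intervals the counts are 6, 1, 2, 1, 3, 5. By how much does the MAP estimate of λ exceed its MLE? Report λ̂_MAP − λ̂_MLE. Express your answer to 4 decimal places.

Σxᵢ = 18. Posterior is Gamma(22, 9); MAP = (22−1)/9 = 21/9 ≈ 2.33333.
MLE = x̄ = 18/6 ≈ 3.00000.
Difference = 21/9 − 18/6 = -2/3 ≈ -0.6667.

MAP − MLE = -0.6667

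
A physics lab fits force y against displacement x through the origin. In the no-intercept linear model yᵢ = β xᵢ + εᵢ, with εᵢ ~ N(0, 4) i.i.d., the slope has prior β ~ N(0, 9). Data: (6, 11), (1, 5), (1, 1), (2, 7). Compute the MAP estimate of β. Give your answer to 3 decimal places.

β̂_MAP = 2.026

log p(β | y) = −Σ(yᵢ − βxᵢ)²/(2·4) − β²/(2·9) + const.
Setting the derivative to zero: Σxᵢ(yᵢ − βxᵢ)/4 − β/9 = 0, so β = Σxᵢyᵢ / (Σxᵢ² + σ²/τ²).
Σxᵢyᵢ = 6·11 + 1·5 + 1·1 + 2·7 = 86; Σxᵢ² = 42; σ²/τ² = 4/9.
β̂_MAP = 86 / (42 + 4/9) = 86/(382/9) = 387/191 ≈ 2.026.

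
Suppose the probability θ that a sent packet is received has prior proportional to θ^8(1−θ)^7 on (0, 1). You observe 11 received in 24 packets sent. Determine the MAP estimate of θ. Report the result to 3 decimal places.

θ̂_MAP = 0.487

The prior density ∝ θ^8(1−θ)^7 is the kernel of Beta(9, 8).
Data: 11 successes in 24 trials. The binomial likelihood contributes θ^11(1−θ)^13, so the posterior is Beta(9+11, 8+13) = Beta(20, 21).
For Beta(a, b) with a, b > 1 the mode is (a−1)/(a+b−2) = 19/39 ≈ 0.487.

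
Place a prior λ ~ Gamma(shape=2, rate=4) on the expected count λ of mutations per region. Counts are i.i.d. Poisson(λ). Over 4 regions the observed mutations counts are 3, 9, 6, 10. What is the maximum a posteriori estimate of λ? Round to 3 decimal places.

λ̂_MAP = 3.625

Σxᵢ = 3+9+6+10 = 28, with n = 4.
Posterior ∝ λe^(−4λ) · λ^28e^(−4λ) = λ^29e^(−8λ), i.e. Gamma(shape=30, rate=8).
The mode of a Gamma(a, b) with a ≥ 1 (shape–rate) is (a−1)/b = 29/8 ≈ 3.625.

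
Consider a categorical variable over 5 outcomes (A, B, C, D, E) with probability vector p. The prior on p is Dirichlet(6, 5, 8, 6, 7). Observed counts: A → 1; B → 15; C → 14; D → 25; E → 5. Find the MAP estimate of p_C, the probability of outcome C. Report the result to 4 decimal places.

MAP estimate of p_C = 0.2414

The posterior is Dirichlet(αᵢ + nᵢ) = Dirichlet(7, 20, 22, 31, 12).
For a Dirichlet(a₁,…,a_K) with all aᵢ > 1, the mode has j-th component (aⱼ − 1)/(Σaᵢ − K).
Here Σaᵢ = 92 and K = 5, so p_C = (22 − 1)/(92 − 5) = 21/87 ≈ 0.2414.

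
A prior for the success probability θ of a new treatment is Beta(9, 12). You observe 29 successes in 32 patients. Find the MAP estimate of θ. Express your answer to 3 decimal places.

θ̂_MAP = 0.725

Prior: Beta(9, 12).
Data: 29 successes in 32 trials. The binomial likelihood contributes θ^29(1−θ)^3, so the posterior is Beta(9+29, 12+3) = Beta(38, 15).
For Beta(a, b) with a, b > 1 the mode is (a−1)/(a+b−2) = 37/51 ≈ 0.725.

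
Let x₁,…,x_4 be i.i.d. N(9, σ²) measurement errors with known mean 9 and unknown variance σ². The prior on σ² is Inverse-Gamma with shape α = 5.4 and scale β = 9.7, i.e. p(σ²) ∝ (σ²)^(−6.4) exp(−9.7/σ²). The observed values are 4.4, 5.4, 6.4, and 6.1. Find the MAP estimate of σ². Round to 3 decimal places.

σ̂²_MAP = 4.089

Sum of squared deviations about the known mean: SS = (4.4−9)² + (5.4−9)² + (6.4−9)² + (6.1−9)² = 49.29.
The Normal likelihood contributes (σ²)^(−n/2) exp(−SS/(2σ²)), so the posterior is Inverse-Gamma(α + n/2, β + SS/2) = Inverse-Gamma(7.4, 34.345).
The mode of Inverse-Gamma(a, b) is b/(a+1) = 34.345/8.4 ≈ 4.089.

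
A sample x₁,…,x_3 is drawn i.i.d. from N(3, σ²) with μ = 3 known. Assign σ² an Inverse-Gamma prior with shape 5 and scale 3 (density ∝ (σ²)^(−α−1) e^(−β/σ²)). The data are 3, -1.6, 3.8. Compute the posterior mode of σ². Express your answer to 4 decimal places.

Sum of squared deviations about the known mean: SS = (3−3)² + (-1.6−3)² + (3.8−3)² = 21.8.
The Normal likelihood contributes (σ²)^(−n/2) exp(−SS/(2σ²)), so the posterior is Inverse-Gamma(α + n/2, β + SS/2) = Inverse-Gamma(6.5, 13.9).
The mode of Inverse-Gamma(a, b) is b/(a+1) = 13.9/7.5 ≈ 1.8533.

σ̂²_MAP = 1.8533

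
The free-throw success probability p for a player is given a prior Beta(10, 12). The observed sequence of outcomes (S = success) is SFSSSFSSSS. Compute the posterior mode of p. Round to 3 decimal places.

Prior: Beta(10, 12).
Data: 8 successes in 10 trials (from the sequence). The binomial likelihood contributes p^8(1−p)^2, so the posterior is Beta(10+8, 12+2) = Beta(18, 14).
For Beta(a, b) with a, b > 1 the mode is (a−1)/(a+b−2) = 17/30 ≈ 0.567.

p̂_MAP = 0.567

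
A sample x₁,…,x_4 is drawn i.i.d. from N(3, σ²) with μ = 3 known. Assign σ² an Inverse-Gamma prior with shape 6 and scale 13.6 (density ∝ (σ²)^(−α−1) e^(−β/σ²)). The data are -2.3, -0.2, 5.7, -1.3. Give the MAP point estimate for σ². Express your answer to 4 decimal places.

σ̂²_MAP = 5.0728

Sum of squared deviations about the known mean: SS = (-2.3−3)² + (-0.2−3)² + (5.7−3)² + (-1.3−3)² = 64.11.
The Normal likelihood contributes (σ²)^(−n/2) exp(−SS/(2σ²)), so the posterior is Inverse-Gamma(α + n/2, β + SS/2) = Inverse-Gamma(8, 45.655).
The mode of Inverse-Gamma(a, b) is b/(a+1) = 45.655/9 ≈ 5.0728.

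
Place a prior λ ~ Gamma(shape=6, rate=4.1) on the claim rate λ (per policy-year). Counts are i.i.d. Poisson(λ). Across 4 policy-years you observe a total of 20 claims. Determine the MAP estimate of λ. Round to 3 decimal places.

λ̂_MAP = 3.086

Σxᵢ = 20, n = 4.
Posterior ∝ λ^5e^(−4.1λ) · λ^20e^(−4λ) = λ^25e^(−8.1λ), i.e. Gamma(shape=26, rate=8.1).
The mode of a Gamma(a, b) with a ≥ 1 (shape–rate) is (a−1)/b = 25/8.1 ≈ 3.086.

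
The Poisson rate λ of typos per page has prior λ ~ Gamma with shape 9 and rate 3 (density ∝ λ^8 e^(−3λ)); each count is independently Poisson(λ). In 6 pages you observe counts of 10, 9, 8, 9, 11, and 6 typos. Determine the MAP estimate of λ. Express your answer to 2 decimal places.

Σxᵢ = 10+9+8+9+11+6 = 53, with n = 6.
Posterior ∝ λ^8e^(−3λ) · λ^53e^(−6λ) = λ^61e^(−9λ), i.e. Gamma(shape=62, rate=9).
The mode of a Gamma(a, b) with a ≥ 1 (shape–rate) is (a−1)/b = 61/9 ≈ 6.78.

λ̂_MAP = 6.78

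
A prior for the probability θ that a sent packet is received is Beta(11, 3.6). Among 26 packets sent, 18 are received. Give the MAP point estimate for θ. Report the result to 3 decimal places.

Prior: Beta(11, 3.6).
Data: 18 successes in 26 trials. The binomial likelihood contributes θ^18(1−θ)^8, so the posterior is Beta(11+18, 3.6+8) = Beta(29, 11.6).
For Beta(a, b) with a, b > 1 the mode is (a−1)/(a+b−2) = 28/38.6 ≈ 0.725.

θ̂_MAP = 0.725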